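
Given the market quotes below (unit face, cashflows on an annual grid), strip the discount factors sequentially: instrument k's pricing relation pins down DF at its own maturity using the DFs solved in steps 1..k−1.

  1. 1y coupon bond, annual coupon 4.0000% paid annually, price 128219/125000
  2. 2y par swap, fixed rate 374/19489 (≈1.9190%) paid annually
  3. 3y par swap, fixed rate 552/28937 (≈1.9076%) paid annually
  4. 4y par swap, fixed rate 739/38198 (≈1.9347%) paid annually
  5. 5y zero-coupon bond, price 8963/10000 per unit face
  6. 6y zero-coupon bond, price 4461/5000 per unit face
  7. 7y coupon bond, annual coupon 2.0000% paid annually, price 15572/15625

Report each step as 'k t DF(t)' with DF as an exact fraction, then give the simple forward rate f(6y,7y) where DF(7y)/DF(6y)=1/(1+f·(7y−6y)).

1 1 9863/10000
2 2 4813/5000
3 3 1181/1250
4 4 9261/10000
5 5 8963/10000
6 6 4461/5000
7 7 8671/10000
f(6y,7y) = ((4461/5000)/(8671/10000) − 1)/(1) = 251/8671 ≈ 2.8947%

step 1 [1y] bond c/1=1/25: DF=(128219/125000 − 1/25·(0))/(1+1/25) = 9863/10000 ≈ 0.986300
step 2 [2y] swap r/1=374/19489: DF=(1 − 374/19489·(0.986300))/(1+374/19489) = 4813/5000 ≈ 0.962600
step 3 [3y] swap r/1=552/28937: DF=(1 − 552/28937·(0.986300+0.962600))/(1+552/28937) = 1181/1250 ≈ 0.944800
step 4 [4y] swap r/1=739/38198: DF=(1 − 739/38198·(0.986300+0.962600+0.944800))/(1+739/38198) = 9261/10000 ≈ 0.926100
step 5 [5y] zero: DF = P = 8963/10000 ≈ 0.896300
step 6 [6y] zero: DF = P = 4461/5000 ≈ 0.892200
step 7 [7y] bond c/1=1/50: DF=(15572/15625 − 1/50·(0.986300+0.962600+0.944800+0.926100+0.896300+0.892200))/(1+1/50) = 8671/10000 ≈ 0.867100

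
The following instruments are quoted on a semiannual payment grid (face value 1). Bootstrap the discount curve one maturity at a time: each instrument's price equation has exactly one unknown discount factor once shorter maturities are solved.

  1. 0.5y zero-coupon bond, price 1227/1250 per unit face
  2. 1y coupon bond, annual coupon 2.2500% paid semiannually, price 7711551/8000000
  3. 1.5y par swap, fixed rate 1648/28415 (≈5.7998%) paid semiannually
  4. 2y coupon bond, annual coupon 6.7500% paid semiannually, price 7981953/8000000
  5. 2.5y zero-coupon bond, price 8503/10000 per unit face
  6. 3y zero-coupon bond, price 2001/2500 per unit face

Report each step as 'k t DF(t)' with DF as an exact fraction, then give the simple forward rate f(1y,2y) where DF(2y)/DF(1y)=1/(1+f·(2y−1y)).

1 1/2 1227/1250
2 1 9423/10000
3 3/2 1147/1250
4 2 2181/2500
5 5/2 8503/10000
6 3 2001/2500
f(1y,2y) = ((9423/10000)/(2181/2500) − 1)/(1) = 233/2908 ≈ 8.0124%

step 1 [0.5y] zero: DF = P = 1227/1250 ≈ 0.981600
step 2 [1y] bond c/2=9/800: DF=(7711551/8000000 − 9/800·(0.981600))/(1+9/800) = 9423/10000 ≈ 0.942300
step 3 [1.5y] swap r/2=824/28415: DF=(1 − 824/28415·(0.981600+0.942300))/(1+824/28415) = 1147/1250 ≈ 0.917600
step 4 [2y] bond c/2=27/800: DF=(7981953/8000000 − 27/800·(0.981600+0.942300+0.917600))/(1+27/800) = 2181/2500 ≈ 0.872400
step 5 [2.5y] zero: DF = P = 8503/10000 ≈ 0.850300
step 6 [3y] zero: DF = P = 2001/2500 ≈ 0.800400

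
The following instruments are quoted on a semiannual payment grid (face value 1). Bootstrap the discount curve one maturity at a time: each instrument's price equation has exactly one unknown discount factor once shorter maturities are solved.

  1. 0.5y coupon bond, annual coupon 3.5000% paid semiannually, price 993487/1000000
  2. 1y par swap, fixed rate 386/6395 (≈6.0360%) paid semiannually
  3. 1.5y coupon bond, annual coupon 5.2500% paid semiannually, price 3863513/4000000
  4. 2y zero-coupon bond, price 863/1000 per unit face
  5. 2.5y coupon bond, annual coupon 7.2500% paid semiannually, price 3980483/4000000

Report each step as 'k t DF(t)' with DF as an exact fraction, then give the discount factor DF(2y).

1 1/2 2441/2500
2 1 9421/10000
3 3/2 8921/10000
4 2 863/1000
5 5/2 4159/5000
DF(2y) = 863/1000 ≈ 0.863000

step 1 [0.5y] bond c/2=7/400: DF=(993487/1000000 − 7/400·(0))/(1+7/400) = 2441/2500 ≈ 0.976400
step 2 [1y] swap r/2=193/6395: DF=(1 − 193/6395·(0.976400))/(1+193/6395) = 9421/10000 ≈ 0.942100
step 3 [1.5y] bond c/2=21/800: DF=(3863513/4000000 − 21/800·(0.976400+0.942100))/(1+21/800) = 8921/10000 ≈ 0.892100
step 4 [2y] zero: DF = P = 863/1000 ≈ 0.863000
step 5 [2.5y] bond c/2=29/800: DF=(3980483/4000000 − 29/800·(0.976400+0.942100+0.892100+0.863000))/(1+29/800) = 4159/5000 ≈ 0.831800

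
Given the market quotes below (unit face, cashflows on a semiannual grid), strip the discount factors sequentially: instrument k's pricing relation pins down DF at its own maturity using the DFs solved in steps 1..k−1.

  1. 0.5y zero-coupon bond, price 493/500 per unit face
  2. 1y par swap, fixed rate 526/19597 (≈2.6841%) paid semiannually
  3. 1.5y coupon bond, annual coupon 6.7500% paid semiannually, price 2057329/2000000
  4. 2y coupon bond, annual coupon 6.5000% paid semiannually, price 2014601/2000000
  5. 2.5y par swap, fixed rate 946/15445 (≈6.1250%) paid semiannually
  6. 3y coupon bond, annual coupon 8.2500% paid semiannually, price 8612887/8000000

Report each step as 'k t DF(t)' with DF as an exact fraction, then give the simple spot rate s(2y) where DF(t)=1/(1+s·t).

step 1 [0.5y] zero: DF = P = 493/500 ≈ 0.986000
step 2 [1y] swap r/2=263/19597: DF=(1 − 263/19597·(0.986000))/(1+263/19597) = 9737/10000 ≈ 0.973700
step 3 [1.5y] bond c/2=27/800: DF=(2057329/2000000 − 27/800·(0.986000+0.973700))/(1+27/800) = 9311/10000 ≈ 0.931100
step 4 [2y] bond c/2=13/400: DF=(2014601/2000000 − 13/400·(0.986000+0.973700+0.931100))/(1+13/400) = 4423/5000 ≈ 0.884600
step 5 [2.5y] swap r/2=473/15445: DF=(1 − 473/15445·(0.986000+0.973700+0.931100+0.884600))/(1+473/15445) = 8581/10000 ≈ 0.858100
step 6 [3y] bond c/2=33/800: DF=(8612887/8000000 − 33/800·(0.986000+0.973700+0.931100+0.884600+0.858100))/(1+33/800) = 1063/1250 ≈ 0.850400

1 1/2 493/500
2 1 9737/10000
3 3/2 9311/10000
4 2 4423/5000
5 5/2 8581/10000
6 3 1063/1250
s(2y) = (1/(4423/5000) − 1)/(2) = 577/8846 ≈ 6.5227%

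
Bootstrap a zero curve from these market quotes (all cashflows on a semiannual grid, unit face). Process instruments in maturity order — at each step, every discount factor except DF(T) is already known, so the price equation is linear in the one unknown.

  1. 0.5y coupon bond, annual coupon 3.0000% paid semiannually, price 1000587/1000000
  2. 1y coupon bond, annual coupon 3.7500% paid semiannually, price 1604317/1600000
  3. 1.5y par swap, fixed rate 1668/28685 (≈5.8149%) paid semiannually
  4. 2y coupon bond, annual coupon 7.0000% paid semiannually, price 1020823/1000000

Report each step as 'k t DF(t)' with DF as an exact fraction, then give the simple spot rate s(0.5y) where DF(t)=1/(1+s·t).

1 1/2 4929/5000
2 1 9661/10000
3 3/2 4583/5000
4 2 8893/10000
s(0.5y) = (1/(4929/5000) − 1)/(1/2) = 142/4929 ≈ 2.8809%

step 1 [0.5y] bond c/2=3/200: DF=(1000587/1000000 − 3/200·(0))/(1+3/200) = 4929/5000 ≈ 0.985800
step 2 [1y] bond c/2=3/160: DF=(1604317/1600000 − 3/160·(0.985800))/(1+3/160) = 9661/10000 ≈ 0.966100
step 3 [1.5y] swap r/2=834/28685: DF=(1 − 834/28685·(0.985800+0.966100))/(1+834/28685) = 4583/5000 ≈ 0.916600
step 4 [2y] bond c/2=7/200: DF=(1020823/1000000 − 7/200·(0.985800+0.966100+0.916600))/(1+7/200) = 8893/10000 ≈ 0.889300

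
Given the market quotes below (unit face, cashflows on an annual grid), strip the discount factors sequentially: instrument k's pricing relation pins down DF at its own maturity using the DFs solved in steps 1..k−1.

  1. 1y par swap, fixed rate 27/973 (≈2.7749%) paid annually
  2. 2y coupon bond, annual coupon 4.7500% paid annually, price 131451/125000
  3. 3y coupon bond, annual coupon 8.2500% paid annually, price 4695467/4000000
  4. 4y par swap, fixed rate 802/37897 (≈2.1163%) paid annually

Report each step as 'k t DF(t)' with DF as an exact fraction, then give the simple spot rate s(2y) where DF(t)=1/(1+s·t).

step 1 [1y] swap r/1=27/973: DF=(1 − 27/973·(0))/(1+27/973) = 973/1000 ≈ 0.973000
step 2 [2y] bond c/1=19/400: DF=(131451/125000 − 19/400·(0.973000))/(1+19/400) = 4799/5000 ≈ 0.959800
step 3 [3y] bond c/1=33/400: DF=(4695467/4000000 − 33/400·(0.973000+0.959800))/(1+33/400) = 9371/10000 ≈ 0.937100
step 4 [4y] swap r/1=802/37897: DF=(1 − 802/37897·(0.973000+0.959800+0.937100))/(1+802/37897) = 4599/5000 ≈ 0.919800

1 1 973/1000
2 2 4799/5000
3 3 9371/10000
4 4 4599/5000
s(2y) = (1/(4799/5000) − 1)/(2) = 201/9598 ≈ 2.0942%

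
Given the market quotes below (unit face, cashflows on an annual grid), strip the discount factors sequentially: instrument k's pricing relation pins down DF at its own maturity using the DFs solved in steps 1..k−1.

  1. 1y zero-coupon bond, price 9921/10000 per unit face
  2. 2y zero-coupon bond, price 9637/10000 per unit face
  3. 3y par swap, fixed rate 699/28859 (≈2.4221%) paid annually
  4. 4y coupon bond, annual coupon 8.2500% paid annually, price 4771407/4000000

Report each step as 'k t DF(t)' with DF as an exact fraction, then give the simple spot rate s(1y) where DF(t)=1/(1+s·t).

step 1 [1y] zero: DF = P = 9921/10000 ≈ 0.992100
step 2 [2y] zero: DF = P = 9637/10000 ≈ 0.963700
step 3 [3y] swap r/1=699/28859: DF=(1 − 699/28859·(0.992100+0.963700))/(1+699/28859) = 9301/10000 ≈ 0.930100
step 4 [4y] bond c/1=33/400: DF=(4771407/4000000 − 33/400·(0.992100+0.963700+0.930100))/(1+33/400) = 441/500 ≈ 0.882000

1 1 9921/10000
2 2 9637/10000
3 3 9301/10000
4 4 441/500
s(1y) = (1/(9921/10000) − 1)/(1) = 79/9921 ≈ 0.7963%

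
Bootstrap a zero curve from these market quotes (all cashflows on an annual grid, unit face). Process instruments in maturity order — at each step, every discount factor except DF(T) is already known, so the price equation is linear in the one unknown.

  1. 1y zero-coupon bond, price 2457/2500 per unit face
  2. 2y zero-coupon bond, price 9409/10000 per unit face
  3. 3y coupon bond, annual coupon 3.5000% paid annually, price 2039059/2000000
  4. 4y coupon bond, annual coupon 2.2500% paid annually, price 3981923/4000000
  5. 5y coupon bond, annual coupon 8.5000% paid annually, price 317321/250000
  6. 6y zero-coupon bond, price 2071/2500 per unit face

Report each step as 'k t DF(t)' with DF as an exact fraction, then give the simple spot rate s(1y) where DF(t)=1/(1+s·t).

1 1 2457/2500
2 2 9409/10000
3 3 23/25
4 4 911/1000
5 5 8757/10000
6 6 2071/2500
s(1y) = (1/(2457/2500) − 1)/(1) = 43/2457 ≈ 1.7501%

step 1 [1y] zero: DF = P = 2457/2500 ≈ 0.982800
step 2 [2y] zero: DF = P = 9409/10000 ≈ 0.940900
step 3 [3y] bond c/1=7/200: DF=(2039059/2000000 − 7/200·(0.982800+0.940900))/(1+7/200) = 23/25 ≈ 0.920000
step 4 [4y] bond c/1=9/400: DF=(3981923/4000000 − 9/400·(0.982800+0.940900+0.920000))/(1+9/400) = 911/1000 ≈ 0.911000
step 5 [5y] bond c/1=17/200: DF=(317321/250000 − 17/200·(0.982800+0.940900+0.920000+0.911000))/(1+17/200) = 8757/10000 ≈ 0.875700
step 6 [6y] zero: DF = P = 2071/2500 ≈ 0.828400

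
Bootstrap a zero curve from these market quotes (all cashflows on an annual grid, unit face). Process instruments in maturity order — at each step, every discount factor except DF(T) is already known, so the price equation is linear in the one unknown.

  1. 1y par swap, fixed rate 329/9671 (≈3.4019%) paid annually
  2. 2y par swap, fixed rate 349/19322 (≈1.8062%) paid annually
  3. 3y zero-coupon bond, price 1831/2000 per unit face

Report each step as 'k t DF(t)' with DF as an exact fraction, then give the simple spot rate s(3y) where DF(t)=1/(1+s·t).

1 1 9671/10000
2 2 9651/10000
3 3 1831/2000
s(3y) = (1/(1831/2000) − 1)/(3) = 169/5493 ≈ 3.0766%

step 1 [1y] swap r/1=329/9671: DF=(1 − 329/9671·(0))/(1+329/9671) = 9671/10000 ≈ 0.967100
step 2 [2y] swap r/1=349/19322: DF=(1 − 349/19322·(0.967100))/(1+349/19322) = 9651/10000 ≈ 0.965100
step 3 [3y] zero: DF = P = 1831/2000 ≈ 0.915500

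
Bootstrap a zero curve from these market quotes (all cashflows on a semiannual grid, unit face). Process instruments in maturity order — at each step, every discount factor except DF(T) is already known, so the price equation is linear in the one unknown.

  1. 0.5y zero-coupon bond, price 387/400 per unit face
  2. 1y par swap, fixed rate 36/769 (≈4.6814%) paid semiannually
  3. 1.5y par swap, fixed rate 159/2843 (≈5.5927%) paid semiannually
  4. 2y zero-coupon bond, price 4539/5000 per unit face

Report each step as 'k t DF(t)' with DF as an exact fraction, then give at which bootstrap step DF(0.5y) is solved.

1 1/2 387/400
2 1 191/200
3 3/2 1841/2000
4 2 4539/5000
DF(0.5y) is solved at step 1

step 1 [0.5y] zero: DF = P = 387/400 ≈ 0.967500
step 2 [1y] swap r/2=18/769: DF=(1 − 18/769·(0.967500))/(1+18/769) = 191/200 ≈ 0.955000
step 3 [1.5y] swap r/2=159/5686: DF=(1 − 159/5686·(0.967500+0.955000))/(1+159/5686) = 1841/2000 ≈ 0.920500
step 4 [2y] zero: DF = P = 4539/5000 ≈ 0.907800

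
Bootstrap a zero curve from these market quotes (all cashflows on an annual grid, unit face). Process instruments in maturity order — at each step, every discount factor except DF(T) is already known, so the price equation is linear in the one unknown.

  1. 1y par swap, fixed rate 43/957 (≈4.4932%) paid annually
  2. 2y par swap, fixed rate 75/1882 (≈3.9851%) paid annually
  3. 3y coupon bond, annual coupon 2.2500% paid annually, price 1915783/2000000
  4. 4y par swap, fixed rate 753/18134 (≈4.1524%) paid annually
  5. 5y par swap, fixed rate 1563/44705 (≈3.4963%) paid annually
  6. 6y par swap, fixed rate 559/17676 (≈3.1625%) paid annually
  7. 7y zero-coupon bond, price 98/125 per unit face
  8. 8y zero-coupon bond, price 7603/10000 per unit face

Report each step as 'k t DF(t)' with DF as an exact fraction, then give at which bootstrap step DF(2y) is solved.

step 1 [1y] swap r/1=43/957: DF=(1 − 43/957·(0))/(1+43/957) = 957/1000 ≈ 0.957000
step 2 [2y] swap r/1=75/1882: DF=(1 − 75/1882·(0.957000))/(1+75/1882) = 37/40 ≈ 0.925000
step 3 [3y] bond c/1=9/400: DF=(1915783/2000000 − 9/400·(0.957000+0.925000))/(1+9/400) = 4477/5000 ≈ 0.895400
step 4 [4y] swap r/1=753/18134: DF=(1 − 753/18134·(0.957000+0.925000+0.895400))/(1+753/18134) = 4247/5000 ≈ 0.849400
step 5 [5y] swap r/1=1563/44705: DF=(1 − 1563/44705·(0.957000+0.925000+0.895400+0.849400))/(1+1563/44705) = 8437/10000 ≈ 0.843700
step 6 [6y] swap r/1=559/17676: DF=(1 − 559/17676·(0.957000+0.925000+0.895400+0.849400+0.843700))/(1+559/17676) = 8323/10000 ≈ 0.832300
step 7 [7y] zero: DF = P = 98/125 ≈ 0.784000
step 8 [8y] zero: DF = P = 7603/10000 ≈ 0.760300

1 1 957/1000
2 2 37/40
3 3 4477/5000
4 4 4247/5000
5 5 8437/10000
6 6 8323/10000
7 7 98/125
8 8 7603/10000
DF(2y) is solved at step 2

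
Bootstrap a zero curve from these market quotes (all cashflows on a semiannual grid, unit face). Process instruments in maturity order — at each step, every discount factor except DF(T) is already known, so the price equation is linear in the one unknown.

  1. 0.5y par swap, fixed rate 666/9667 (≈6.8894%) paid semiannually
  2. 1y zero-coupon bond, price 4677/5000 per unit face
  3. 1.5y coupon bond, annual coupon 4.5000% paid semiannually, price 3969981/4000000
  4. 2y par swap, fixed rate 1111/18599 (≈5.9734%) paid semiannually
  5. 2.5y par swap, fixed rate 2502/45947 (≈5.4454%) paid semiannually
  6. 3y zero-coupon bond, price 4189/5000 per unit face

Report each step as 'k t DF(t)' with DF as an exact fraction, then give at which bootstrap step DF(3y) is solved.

step 1 [0.5y] swap r/2=333/9667: DF=(1 − 333/9667·(0))/(1+333/9667) = 9667/10000 ≈ 0.966700
step 2 [1y] zero: DF = P = 4677/5000 ≈ 0.935400
step 3 [1.5y] bond c/2=9/400: DF=(3969981/4000000 − 9/400·(0.966700+0.935400))/(1+9/400) = 1161/1250 ≈ 0.928800
step 4 [2y] swap r/2=1111/37198: DF=(1 − 1111/37198·(0.966700+0.935400+0.928800))/(1+1111/37198) = 8889/10000 ≈ 0.888900
step 5 [2.5y] swap r/2=1251/45947: DF=(1 − 1251/45947·(0.966700+0.935400+0.928800+0.888900))/(1+1251/45947) = 8749/10000 ≈ 0.874900
step 6 [3y] zero: DF = P = 4189/5000 ≈ 0.837800

1 1/2 9667/10000
2 1 4677/5000
3 3/2 1161/1250
4 2 8889/10000
5 5/2 8749/10000
6 3 4189/5000
DF(3y) is solved at step 6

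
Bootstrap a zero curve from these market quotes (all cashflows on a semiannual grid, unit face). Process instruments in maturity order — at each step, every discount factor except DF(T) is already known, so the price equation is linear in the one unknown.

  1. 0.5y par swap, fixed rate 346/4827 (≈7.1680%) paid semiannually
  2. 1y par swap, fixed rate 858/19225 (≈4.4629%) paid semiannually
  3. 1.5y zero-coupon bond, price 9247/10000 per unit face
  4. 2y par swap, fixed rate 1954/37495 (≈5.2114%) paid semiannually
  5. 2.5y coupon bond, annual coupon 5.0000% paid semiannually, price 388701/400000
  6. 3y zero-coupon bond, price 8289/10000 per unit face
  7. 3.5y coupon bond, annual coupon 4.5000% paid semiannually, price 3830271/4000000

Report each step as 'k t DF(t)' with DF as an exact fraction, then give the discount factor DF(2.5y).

1 1/2 4827/5000
2 1 9571/10000
3 3/2 9247/10000
4 2 9023/10000
5 5/2 4283/5000
6 3 8289/10000
7 7/2 8169/10000
DF(2.5y) = 4283/5000 ≈ 0.856600

step 1 [0.5y] swap r/2=173/4827: DF=(1 − 173/4827·(0))/(1+173/4827) = 4827/5000 ≈ 0.965400
step 2 [1y] swap r/2=429/19225: DF=(1 − 429/19225·(0.965400))/(1+429/19225) = 9571/10000 ≈ 0.957100
step 3 [1.5y] zero: DF = P = 9247/10000 ≈ 0.924700
step 4 [2y] swap r/2=977/37495: DF=(1 − 977/37495·(0.965400+0.957100+0.924700))/(1+977/37495) = 9023/10000 ≈ 0.902300
step 5 [2.5y] bond c/2=1/40: DF=(388701/400000 − 1/40·(0.965400+0.957100+0.924700+0.902300))/(1+1/40) = 4283/5000 ≈ 0.856600
step 6 [3y] zero: DF = P = 8289/10000 ≈ 0.828900
step 7 [3.5y] bond c/2=9/400: DF=(3830271/4000000 − 9/400·(0.965400+0.957100+0.924700+0.902300+0.856600+0.828900))/(1+9/400) = 8169/10000 ≈ 0.816900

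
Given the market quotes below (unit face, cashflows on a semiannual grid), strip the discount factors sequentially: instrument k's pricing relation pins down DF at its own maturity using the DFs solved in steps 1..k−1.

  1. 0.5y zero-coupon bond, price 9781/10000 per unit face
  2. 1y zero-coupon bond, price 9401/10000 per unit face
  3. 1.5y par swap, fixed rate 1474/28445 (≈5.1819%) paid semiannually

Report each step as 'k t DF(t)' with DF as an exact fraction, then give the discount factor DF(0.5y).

step 1 [0.5y] zero: DF = P = 9781/10000 ≈ 0.978100
step 2 [1y] zero: DF = P = 9401/10000 ≈ 0.940100
step 3 [1.5y] swap r/2=737/28445: DF=(1 − 737/28445·(0.978100+0.940100))/(1+737/28445) = 9263/10000 ≈ 0.926300

1 1/2 9781/10000
2 1 9401/10000
3 3/2 9263/10000
DF(0.5y) = 9781/10000 ≈ 0.978100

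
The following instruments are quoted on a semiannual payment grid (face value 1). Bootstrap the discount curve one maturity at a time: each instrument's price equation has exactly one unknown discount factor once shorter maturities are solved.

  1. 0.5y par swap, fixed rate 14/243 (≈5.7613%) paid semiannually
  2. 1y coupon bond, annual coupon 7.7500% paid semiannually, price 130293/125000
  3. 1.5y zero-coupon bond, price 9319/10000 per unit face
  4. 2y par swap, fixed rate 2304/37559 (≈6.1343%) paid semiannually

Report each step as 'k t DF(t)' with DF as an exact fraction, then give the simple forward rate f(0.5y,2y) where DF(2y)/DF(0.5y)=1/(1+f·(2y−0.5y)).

1 1/2 243/250
2 1 1209/1250
3 3/2 9319/10000
4 2 553/625
f(0.5y,2y) = ((243/250)/(553/625) − 1)/(3/2) = 109/1659 ≈ 6.5702%

step 1 [0.5y] swap r/2=7/243: DF=(1 − 7/243·(0))/(1+7/243) = 243/250 ≈ 0.972000
step 2 [1y] bond c/2=31/800: DF=(130293/125000 − 31/800·(0.972000))/(1+31/800) = 1209/1250 ≈ 0.967200
step 3 [1.5y] zero: DF = P = 9319/10000 ≈ 0.931900
step 4 [2y] swap r/2=1152/37559: DF=(1 − 1152/37559·(0.972000+0.967200+0.931900))/(1+1152/37559) = 553/625 ≈ 0.884800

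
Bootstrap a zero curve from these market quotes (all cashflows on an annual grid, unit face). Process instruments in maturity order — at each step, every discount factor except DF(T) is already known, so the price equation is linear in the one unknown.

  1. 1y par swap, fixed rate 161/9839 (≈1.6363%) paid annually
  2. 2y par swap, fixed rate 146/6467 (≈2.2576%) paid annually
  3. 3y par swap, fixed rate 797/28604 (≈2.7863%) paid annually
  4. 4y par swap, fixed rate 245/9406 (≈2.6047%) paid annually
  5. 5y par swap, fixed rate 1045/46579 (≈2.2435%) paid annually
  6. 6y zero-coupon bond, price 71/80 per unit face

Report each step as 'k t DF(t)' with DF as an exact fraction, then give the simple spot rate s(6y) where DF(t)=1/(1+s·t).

1 1 9839/10000
2 2 4781/5000
3 3 9203/10000
4 4 451/500
5 5 1791/2000
6 6 71/80
s(6y) = (1/(71/80) − 1)/(6) = 3/142 ≈ 2.1127%

step 1 [1y] swap r/1=161/9839: DF=(1 − 161/9839·(0))/(1+161/9839) = 9839/10000 ≈ 0.983900
step 2 [2y] swap r/1=146/6467: DF=(1 − 146/6467·(0.983900))/(1+146/6467) = 4781/5000 ≈ 0.956200
step 3 [3y] swap r/1=797/28604: DF=(1 − 797/28604·(0.983900+0.956200))/(1+797/28604) = 9203/10000 ≈ 0.920300
step 4 [4y] swap r/1=245/9406: DF=(1 − 245/9406·(0.983900+0.956200+0.920300))/(1+245/9406) = 451/500 ≈ 0.902000
step 5 [5y] swap r/1=1045/46579: DF=(1 − 1045/46579·(0.983900+0.956200+0.920300+0.902000))/(1+1045/46579) = 1791/2000 ≈ 0.895500
step 6 [6y] zero: DF = P = 71/80 ≈ 0.887500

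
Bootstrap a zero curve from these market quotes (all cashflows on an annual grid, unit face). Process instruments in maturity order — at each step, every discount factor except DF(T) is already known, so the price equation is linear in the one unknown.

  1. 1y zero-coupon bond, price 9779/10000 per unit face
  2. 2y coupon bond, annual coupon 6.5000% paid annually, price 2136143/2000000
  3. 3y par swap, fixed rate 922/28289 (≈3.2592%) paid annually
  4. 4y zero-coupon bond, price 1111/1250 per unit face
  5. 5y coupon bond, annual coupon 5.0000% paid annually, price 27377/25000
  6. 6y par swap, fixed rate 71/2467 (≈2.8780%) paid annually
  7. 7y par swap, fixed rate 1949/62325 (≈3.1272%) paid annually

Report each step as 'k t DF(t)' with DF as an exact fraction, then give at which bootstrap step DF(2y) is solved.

1 1 9779/10000
2 2 1179/1250
3 3 4539/5000
4 4 1111/1250
5 5 8659/10000
6 6 4219/5000
7 7 8051/10000
DF(2y) is solved at step 2

step 1 [1y] zero: DF = P = 9779/10000 ≈ 0.977900
step 2 [2y] bond c/1=13/200: DF=(2136143/2000000 − 13/200·(0.977900))/(1+13/200) = 1179/1250 ≈ 0.943200
step 3 [3y] swap r/1=922/28289: DF=(1 − 922/28289·(0.977900+0.943200))/(1+922/28289) = 4539/5000 ≈ 0.907800
step 4 [4y] zero: DF = P = 1111/1250 ≈ 0.888800
step 5 [5y] bond c/1=1/20: DF=(27377/25000 − 1/20·(0.977900+0.943200+0.907800+0.888800))/(1+1/20) = 8659/10000 ≈ 0.865900
step 6 [6y] swap r/1=71/2467: DF=(1 − 71/2467·(0.977900+0.943200+0.907800+0.888800+0.865900))/(1+71/2467) = 4219/5000 ≈ 0.843800
step 7 [7y] swap r/1=1949/62325: DF=(1 − 1949/62325·(0.977900+0.943200+0.907800+0.888800+0.865900+0.843800))/(1+1949/62325) = 8051/10000 ≈ 0.805100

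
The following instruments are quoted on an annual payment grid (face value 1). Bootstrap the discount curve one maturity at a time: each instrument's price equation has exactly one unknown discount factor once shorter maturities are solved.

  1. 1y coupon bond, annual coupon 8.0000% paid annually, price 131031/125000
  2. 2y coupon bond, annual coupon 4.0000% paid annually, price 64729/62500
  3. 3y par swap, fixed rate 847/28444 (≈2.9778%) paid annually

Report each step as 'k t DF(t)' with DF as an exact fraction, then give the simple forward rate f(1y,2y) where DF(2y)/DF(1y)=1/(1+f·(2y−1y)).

step 1 [1y] bond c/1=2/25: DF=(131031/125000 − 2/25·(0))/(1+2/25) = 4853/5000 ≈ 0.970600
step 2 [2y] bond c/1=1/25: DF=(64729/62500 − 1/25·(0.970600))/(1+1/25) = 1917/2000 ≈ 0.958500
step 3 [3y] swap r/1=847/28444: DF=(1 − 847/28444·(0.970600+0.958500))/(1+847/28444) = 9153/10000 ≈ 0.915300

1 1 4853/5000
2 2 1917/2000
3 3 9153/10000
f(1y,2y) = ((4853/5000)/(1917/2000) − 1)/(1) = 121/9585 ≈ 1.2624%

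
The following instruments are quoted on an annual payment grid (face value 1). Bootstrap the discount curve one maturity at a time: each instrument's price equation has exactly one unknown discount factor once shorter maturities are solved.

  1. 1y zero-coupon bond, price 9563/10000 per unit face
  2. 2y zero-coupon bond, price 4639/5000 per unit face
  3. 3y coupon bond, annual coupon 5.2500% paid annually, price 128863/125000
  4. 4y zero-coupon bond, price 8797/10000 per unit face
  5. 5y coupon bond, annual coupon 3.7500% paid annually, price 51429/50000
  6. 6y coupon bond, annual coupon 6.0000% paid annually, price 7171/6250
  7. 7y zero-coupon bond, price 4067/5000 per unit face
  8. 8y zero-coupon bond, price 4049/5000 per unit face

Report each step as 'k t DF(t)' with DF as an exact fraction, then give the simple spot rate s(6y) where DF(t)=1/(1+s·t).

1 1 9563/10000
2 2 4639/5000
3 3 1771/2000
4 4 8797/10000
5 5 1719/2000
6 6 517/625
7 7 4067/5000
8 8 4049/5000
s(6y) = (1/(517/625) − 1)/(6) = 18/517 ≈ 3.4816%

step 1 [1y] zero: DF = P = 9563/10000 ≈ 0.956300
step 2 [2y] zero: DF = P = 4639/5000 ≈ 0.927800
step 3 [3y] bond c/1=21/400: DF=(128863/125000 − 21/400·(0.956300+0.927800))/(1+21/400) = 1771/2000 ≈ 0.885500
step 4 [4y] zero: DF = P = 8797/10000 ≈ 0.879700
step 5 [5y] bond c/1=3/80: DF=(51429/50000 − 3/80·(0.956300+0.927800+0.885500+0.879700))/(1+3/80) = 1719/2000 ≈ 0.859500
step 6 [6y] bond c/1=3/50: DF=(7171/6250 − 3/50·(0.956300+0.927800+0.885500+0.879700+0.859500))/(1+3/50) = 517/625 ≈ 0.827200
step 7 [7y] zero: DF = P = 4067/5000 ≈ 0.813400
step 8 [8y] zero: DF = P = 4049/5000 ≈ 0.809800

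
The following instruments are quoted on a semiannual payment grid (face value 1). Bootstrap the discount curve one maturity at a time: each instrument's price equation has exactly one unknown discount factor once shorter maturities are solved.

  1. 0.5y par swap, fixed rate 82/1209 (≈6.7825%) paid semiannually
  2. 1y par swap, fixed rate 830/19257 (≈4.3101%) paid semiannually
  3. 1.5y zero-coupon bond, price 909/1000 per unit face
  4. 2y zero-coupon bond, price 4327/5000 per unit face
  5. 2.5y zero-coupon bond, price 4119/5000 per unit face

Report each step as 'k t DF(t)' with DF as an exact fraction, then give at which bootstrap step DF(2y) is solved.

step 1 [0.5y] swap r/2=41/1209: DF=(1 − 41/1209·(0))/(1+41/1209) = 1209/1250 ≈ 0.967200
step 2 [1y] swap r/2=415/19257: DF=(1 − 415/19257·(0.967200))/(1+415/19257) = 1917/2000 ≈ 0.958500
step 3 [1.5y] zero: DF = P = 909/1000 ≈ 0.909000
step 4 [2y] zero: DF = P = 4327/5000 ≈ 0.865400
step 5 [2.5y] zero: DF = P = 4119/5000 ≈ 0.823800

1 1/2 1209/1250
2 1 1917/2000
3 3/2 909/1000
4 2 4327/5000
5 5/2 4119/5000
DF(2y) is solved at step 4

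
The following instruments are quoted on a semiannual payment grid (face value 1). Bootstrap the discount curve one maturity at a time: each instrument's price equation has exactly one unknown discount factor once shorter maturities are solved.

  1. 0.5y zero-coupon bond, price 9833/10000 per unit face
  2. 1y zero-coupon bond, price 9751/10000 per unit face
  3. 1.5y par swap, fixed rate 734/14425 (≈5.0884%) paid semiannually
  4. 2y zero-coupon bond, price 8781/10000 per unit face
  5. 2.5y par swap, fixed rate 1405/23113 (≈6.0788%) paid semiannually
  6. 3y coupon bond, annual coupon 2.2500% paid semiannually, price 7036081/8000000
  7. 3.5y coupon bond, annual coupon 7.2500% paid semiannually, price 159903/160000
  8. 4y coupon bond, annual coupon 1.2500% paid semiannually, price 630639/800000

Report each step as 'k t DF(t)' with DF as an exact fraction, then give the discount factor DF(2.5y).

1 1/2 9833/10000
2 1 9751/10000
3 3/2 4633/5000
4 2 8781/10000
5 5/2 1719/2000
6 3 8183/10000
7 7/2 7741/10000
8 4 931/1250
DF(2.5y) = 1719/2000 ≈ 0.859500

step 1 [0.5y] zero: DF = P = 9833/10000 ≈ 0.983300
step 2 [1y] zero: DF = P = 9751/10000 ≈ 0.975100
step 3 [1.5y] swap r/2=367/14425: DF=(1 − 367/14425·(0.983300+0.975100))/(1+367/14425) = 4633/5000 ≈ 0.926600
step 4 [2y] zero: DF = P = 8781/10000 ≈ 0.878100
step 5 [2.5y] swap r/2=1405/46226: DF=(1 − 1405/46226·(0.983300+0.975100+0.926600+0.878100))/(1+1405/46226) = 1719/2000 ≈ 0.859500
step 6 [3y] bond c/2=9/800: DF=(7036081/8000000 − 9/800·(0.983300+0.975100+0.926600+0.878100+0.859500))/(1+9/800) = 8183/10000 ≈ 0.818300
step 7 [3.5y] bond c/2=29/800: DF=(159903/160000 − 29/800·(0.983300+0.975100+0.926600+0.878100+0.859500+0.818300))/(1+29/800) = 7741/10000 ≈ 0.774100
step 8 [4y] bond c/2=1/160: DF=(630639/800000 − 1/160·(0.983300+0.975100+0.926600+0.878100+0.859500+0.818300+0.774100))/(1+1/160) = 931/1250 ≈ 0.744800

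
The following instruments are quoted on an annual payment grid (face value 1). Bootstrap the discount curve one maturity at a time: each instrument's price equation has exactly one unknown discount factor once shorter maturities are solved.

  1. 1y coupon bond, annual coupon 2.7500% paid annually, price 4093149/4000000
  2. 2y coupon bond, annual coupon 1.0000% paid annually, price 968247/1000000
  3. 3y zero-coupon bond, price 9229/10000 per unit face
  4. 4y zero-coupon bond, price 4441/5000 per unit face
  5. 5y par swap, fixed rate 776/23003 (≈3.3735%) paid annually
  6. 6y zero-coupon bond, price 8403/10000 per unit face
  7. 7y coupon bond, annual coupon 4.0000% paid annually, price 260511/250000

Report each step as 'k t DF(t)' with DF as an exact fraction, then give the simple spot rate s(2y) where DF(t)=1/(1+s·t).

1 1 9959/10000
2 2 593/625
3 3 9229/10000
4 4 4441/5000
5 5 528/625
6 6 8403/10000
7 7 7927/10000
s(2y) = (1/(593/625) − 1)/(2) = 16/593 ≈ 2.6981%

step 1 [1y] bond c/1=11/400: DF=(4093149/4000000 − 11/400·(0))/(1+11/400) = 9959/10000 ≈ 0.995900
step 2 [2y] bond c/1=1/100: DF=(968247/1000000 − 1/100·(0.995900))/(1+1/100) = 593/625 ≈ 0.948800
step 3 [3y] zero: DF = P = 9229/10000 ≈ 0.922900
step 4 [4y] zero: DF = P = 4441/5000 ≈ 0.888200
step 5 [5y] swap r/1=776/23003: DF=(1 − 776/23003·(0.995900+0.948800+0.922900+0.888200))/(1+776/23003) = 528/625 ≈ 0.844800
step 6 [6y] zero: DF = P = 8403/10000 ≈ 0.840300
step 7 [7y] bond c/1=1/25: DF=(260511/250000 − 1/25·(0.995900+0.948800+0.922900+0.888200+0.844800+0.840300))/(1+1/25) = 7927/10000 ≈ 0.792700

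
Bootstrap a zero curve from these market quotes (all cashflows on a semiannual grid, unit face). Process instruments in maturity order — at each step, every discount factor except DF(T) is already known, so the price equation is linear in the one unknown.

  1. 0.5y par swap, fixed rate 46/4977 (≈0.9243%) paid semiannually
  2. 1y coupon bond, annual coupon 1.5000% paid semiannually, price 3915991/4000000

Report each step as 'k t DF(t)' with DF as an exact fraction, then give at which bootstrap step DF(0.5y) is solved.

1 1/2 4977/5000
2 1 9643/10000
DF(0.5y) is solved at step 1

step 1 [0.5y] swap r/2=23/4977: DF=(1 − 23/4977·(0))/(1+23/4977) = 4977/5000 ≈ 0.995400
step 2 [1y] bond c/2=3/400: DF=(3915991/4000000 − 3/400·(0.995400))/(1+3/400) = 9643/10000 ≈ 0.964300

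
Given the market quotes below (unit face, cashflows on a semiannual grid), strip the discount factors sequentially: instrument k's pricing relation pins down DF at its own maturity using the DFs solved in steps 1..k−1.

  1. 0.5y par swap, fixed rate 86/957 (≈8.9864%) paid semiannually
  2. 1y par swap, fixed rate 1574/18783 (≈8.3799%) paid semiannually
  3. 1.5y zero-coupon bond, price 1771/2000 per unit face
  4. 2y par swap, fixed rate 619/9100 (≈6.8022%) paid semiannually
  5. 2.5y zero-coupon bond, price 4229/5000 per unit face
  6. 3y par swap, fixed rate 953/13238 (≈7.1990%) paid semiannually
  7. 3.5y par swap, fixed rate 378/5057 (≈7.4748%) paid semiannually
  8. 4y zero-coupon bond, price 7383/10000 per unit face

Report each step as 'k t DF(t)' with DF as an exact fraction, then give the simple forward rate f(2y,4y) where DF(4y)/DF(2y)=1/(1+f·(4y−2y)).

1 1/2 957/1000
2 1 9213/10000
3 3/2 1771/2000
4 2 4381/5000
5 5/2 4229/5000
6 3 4047/5000
7 7/2 1933/2500
8 4 7383/10000
f(2y,4y) = ((4381/5000)/(7383/10000) − 1)/(2) = 1379/14766 ≈ 9.3390%

step 1 [0.5y] swap r/2=43/957: DF=(1 − 43/957·(0))/(1+43/957) = 957/1000 ≈ 0.957000
step 2 [1y] swap r/2=787/18783: DF=(1 − 787/18783·(0.957000))/(1+787/18783) = 9213/10000 ≈ 0.921300
step 3 [1.5y] zero: DF = P = 1771/2000 ≈ 0.885500
step 4 [2y] swap r/2=619/18200: DF=(1 − 619/18200·(0.957000+0.921300+0.885500))/(1+619/18200) = 4381/5000 ≈ 0.876200
step 5 [2.5y] zero: DF = P = 4229/5000 ≈ 0.845800
step 6 [3y] swap r/2=953/26476: DF=(1 − 953/26476·(0.957000+0.921300+0.885500+0.876200+0.845800))/(1+953/26476) = 4047/5000 ≈ 0.809400
step 7 [3.5y] swap r/2=189/5057: DF=(1 − 189/5057·(0.957000+0.921300+0.885500+0.876200+0.845800+0.809400))/(1+189/5057) = 1933/2500 ≈ 0.773200
step 8 [4y] zero: DF = P = 7383/10000 ≈ 0.738300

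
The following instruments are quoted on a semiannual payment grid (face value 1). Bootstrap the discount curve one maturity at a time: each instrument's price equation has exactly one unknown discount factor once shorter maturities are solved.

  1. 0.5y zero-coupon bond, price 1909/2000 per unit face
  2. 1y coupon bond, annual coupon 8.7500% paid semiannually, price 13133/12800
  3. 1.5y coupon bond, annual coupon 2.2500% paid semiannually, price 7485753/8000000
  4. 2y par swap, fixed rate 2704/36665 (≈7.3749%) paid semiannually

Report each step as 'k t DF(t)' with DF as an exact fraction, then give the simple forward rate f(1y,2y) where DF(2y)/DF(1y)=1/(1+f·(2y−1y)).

1 1/2 1909/2000
2 1 943/1000
3 3/2 4521/5000
4 2 1081/1250
f(1y,2y) = ((943/1000)/(1081/1250) − 1)/(1) = 17/188 ≈ 9.0426%

step 1 [0.5y] zero: DF = P = 1909/2000 ≈ 0.954500
step 2 [1y] bond c/2=7/160: DF=(13133/12800 − 7/160·(0.954500))/(1+7/160) = 943/1000 ≈ 0.943000
step 3 [1.5y] bond c/2=9/800: DF=(7485753/8000000 − 9/800·(0.954500+0.943000))/(1+9/800) = 4521/5000 ≈ 0.904200
step 4 [2y] swap r/2=1352/36665: DF=(1 − 1352/36665·(0.954500+0.943000+0.904200))/(1+1352/36665) = 1081/1250 ≈ 0.864800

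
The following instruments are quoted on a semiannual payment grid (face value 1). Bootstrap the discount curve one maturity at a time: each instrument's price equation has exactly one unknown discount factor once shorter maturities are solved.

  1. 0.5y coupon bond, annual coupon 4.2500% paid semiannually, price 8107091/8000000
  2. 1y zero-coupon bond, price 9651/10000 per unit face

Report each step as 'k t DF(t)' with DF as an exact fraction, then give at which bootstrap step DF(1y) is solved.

step 1 [0.5y] bond c/2=17/800: DF=(8107091/8000000 − 17/800·(0))/(1+17/800) = 9923/10000 ≈ 0.992300
step 2 [1y] zero: DF = P = 9651/10000 ≈ 0.965100

1 1/2 9923/10000
2 1 9651/10000
DF(1y) is solved at step 2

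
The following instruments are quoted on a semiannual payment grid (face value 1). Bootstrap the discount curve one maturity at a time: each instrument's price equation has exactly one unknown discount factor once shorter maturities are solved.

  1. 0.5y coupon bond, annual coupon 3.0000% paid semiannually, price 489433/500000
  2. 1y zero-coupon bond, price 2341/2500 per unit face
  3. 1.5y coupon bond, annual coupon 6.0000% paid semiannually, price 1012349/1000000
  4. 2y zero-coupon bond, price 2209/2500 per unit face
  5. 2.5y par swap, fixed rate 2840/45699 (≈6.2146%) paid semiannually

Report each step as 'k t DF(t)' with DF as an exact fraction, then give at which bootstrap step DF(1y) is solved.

step 1 [0.5y] bond c/2=3/200: DF=(489433/500000 − 3/200·(0))/(1+3/200) = 2411/2500 ≈ 0.964400
step 2 [1y] zero: DF = P = 2341/2500 ≈ 0.936400
step 3 [1.5y] bond c/2=3/100: DF=(1012349/1000000 − 3/100·(0.964400+0.936400))/(1+3/100) = 371/400 ≈ 0.927500
step 4 [2y] zero: DF = P = 2209/2500 ≈ 0.883600
step 5 [2.5y] swap r/2=1420/45699: DF=(1 − 1420/45699·(0.964400+0.936400+0.927500+0.883600))/(1+1420/45699) = 429/500 ≈ 0.858000

1 1/2 2411/2500
2 1 2341/2500
3 3/2 371/400
4 2 2209/2500
5 5/2 429/500
DF(1y) is solved at step 2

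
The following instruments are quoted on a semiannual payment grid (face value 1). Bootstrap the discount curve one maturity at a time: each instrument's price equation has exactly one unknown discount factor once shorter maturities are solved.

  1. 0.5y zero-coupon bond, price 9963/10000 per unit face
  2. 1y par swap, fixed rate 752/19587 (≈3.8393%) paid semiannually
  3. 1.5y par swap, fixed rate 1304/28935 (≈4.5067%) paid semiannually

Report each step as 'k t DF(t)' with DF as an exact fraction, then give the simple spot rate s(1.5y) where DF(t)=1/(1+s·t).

step 1 [0.5y] zero: DF = P = 9963/10000 ≈ 0.996300
step 2 [1y] swap r/2=376/19587: DF=(1 − 376/19587·(0.996300))/(1+376/19587) = 1203/1250 ≈ 0.962400
step 3 [1.5y] swap r/2=652/28935: DF=(1 − 652/28935·(0.996300+0.962400))/(1+652/28935) = 2337/2500 ≈ 0.934800

1 1/2 9963/10000
2 1 1203/1250
3 3/2 2337/2500
s(1.5y) = (1/(2337/2500) − 1)/(3/2) = 326/7011 ≈ 4.6498%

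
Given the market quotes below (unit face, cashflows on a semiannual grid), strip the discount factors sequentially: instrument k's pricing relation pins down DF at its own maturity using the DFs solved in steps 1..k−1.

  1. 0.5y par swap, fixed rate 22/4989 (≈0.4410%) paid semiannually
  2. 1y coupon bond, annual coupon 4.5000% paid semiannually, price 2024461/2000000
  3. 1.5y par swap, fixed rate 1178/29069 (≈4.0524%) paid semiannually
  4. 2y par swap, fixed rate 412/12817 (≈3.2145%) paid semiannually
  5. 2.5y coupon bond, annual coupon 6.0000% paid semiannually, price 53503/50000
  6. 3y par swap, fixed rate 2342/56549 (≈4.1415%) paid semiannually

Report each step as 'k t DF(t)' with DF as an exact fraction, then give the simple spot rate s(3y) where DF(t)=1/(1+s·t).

step 1 [0.5y] swap r/2=11/4989: DF=(1 − 11/4989·(0))/(1+11/4989) = 4989/5000 ≈ 0.997800
step 2 [1y] bond c/2=9/400: DF=(2024461/2000000 − 9/400·(0.997800))/(1+9/400) = 121/125 ≈ 0.968000
step 3 [1.5y] swap r/2=589/29069: DF=(1 − 589/29069·(0.997800+0.968000))/(1+589/29069) = 9411/10000 ≈ 0.941100
step 4 [2y] swap r/2=206/12817: DF=(1 − 206/12817·(0.997800+0.968000+0.941100))/(1+206/12817) = 4691/5000 ≈ 0.938200
step 5 [2.5y] bond c/2=3/100: DF=(53503/50000 − 3/100·(0.997800+0.968000+0.941100+0.938200))/(1+3/100) = 9269/10000 ≈ 0.926900
step 6 [3y] swap r/2=1171/56549: DF=(1 − 1171/56549·(0.997800+0.968000+0.941100+0.938200+0.926900))/(1+1171/56549) = 8829/10000 ≈ 0.882900

1 1/2 4989/5000
2 1 121/125
3 3/2 9411/10000
4 2 4691/5000
5 5/2 9269/10000
6 3 8829/10000
s(3y) = (1/(8829/10000) − 1)/(3) = 1171/26487 ≈ 4.4210%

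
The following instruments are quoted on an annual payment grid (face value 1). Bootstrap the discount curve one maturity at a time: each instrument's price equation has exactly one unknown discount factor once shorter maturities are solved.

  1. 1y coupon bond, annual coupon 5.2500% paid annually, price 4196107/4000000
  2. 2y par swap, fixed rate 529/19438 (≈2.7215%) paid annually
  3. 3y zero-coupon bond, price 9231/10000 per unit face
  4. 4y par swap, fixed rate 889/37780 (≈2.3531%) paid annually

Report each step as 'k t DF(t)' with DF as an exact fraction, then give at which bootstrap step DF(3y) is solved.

step 1 [1y] bond c/1=21/400: DF=(4196107/4000000 − 21/400·(0))/(1+21/400) = 9967/10000 ≈ 0.996700
step 2 [2y] swap r/1=529/19438: DF=(1 − 529/19438·(0.996700))/(1+529/19438) = 9471/10000 ≈ 0.947100
step 3 [3y] zero: DF = P = 9231/10000 ≈ 0.923100
step 4 [4y] swap r/1=889/37780: DF=(1 − 889/37780·(0.996700+0.947100+0.923100))/(1+889/37780) = 9111/10000 ≈ 0.911100

1 1 9967/10000
2 2 9471/10000
3 3 9231/10000
4 4 9111/10000
DF(3y) is solved at step 3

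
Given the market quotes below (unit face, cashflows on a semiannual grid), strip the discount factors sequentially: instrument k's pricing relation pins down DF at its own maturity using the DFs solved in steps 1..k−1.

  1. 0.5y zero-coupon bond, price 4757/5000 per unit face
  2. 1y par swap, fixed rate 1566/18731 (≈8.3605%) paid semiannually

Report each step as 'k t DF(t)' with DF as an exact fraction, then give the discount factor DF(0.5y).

1 1/2 4757/5000
2 1 9217/10000
DF(0.5y) = 4757/5000 ≈ 0.951400

step 1 [0.5y] zero: DF = P = 4757/5000 ≈ 0.951400
step 2 [1y] swap r/2=783/18731: DF=(1 − 783/18731·(0.951400))/(1+783/18731) = 9217/10000 ≈ 0.921700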